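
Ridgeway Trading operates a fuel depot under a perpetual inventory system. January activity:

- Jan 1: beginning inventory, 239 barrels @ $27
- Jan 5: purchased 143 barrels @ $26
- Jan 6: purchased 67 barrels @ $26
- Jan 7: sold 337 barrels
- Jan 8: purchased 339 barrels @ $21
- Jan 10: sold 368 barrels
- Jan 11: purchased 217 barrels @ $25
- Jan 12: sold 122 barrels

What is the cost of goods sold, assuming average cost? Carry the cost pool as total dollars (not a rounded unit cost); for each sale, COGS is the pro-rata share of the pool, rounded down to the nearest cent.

COGS = $20,136.32

After Jan 1: 239 on hand, pool $6,453.00 (≈ $27.0000 each)
After Jan 5: 382 on hand, pool $10,171.00 (≈ $26.6257 each)
After Jan 6: 449 on hand, pool $11,913.00 (≈ $26.5323 each)
Jan 7, sell 337: 337/449 × $11,913.00 → $8,941.38
After Jan 8: 451 on hand, pool $10,090.62 (≈ $22.3739 each)
Jan 10, sell 368: 368/451 × $10,090.62 → $8,233.58
After Jan 11: 300 on hand, pool $7,282.04 (≈ $24.2735 each)
Jan 12, sell 122: 122/300 × $7,282.04 → $2,961.36
Total COGS = $8,941.38 + $8,233.58 + $2,961.36 = $20,136.32
Ending inventory (cost pool remaining) = $4,320.68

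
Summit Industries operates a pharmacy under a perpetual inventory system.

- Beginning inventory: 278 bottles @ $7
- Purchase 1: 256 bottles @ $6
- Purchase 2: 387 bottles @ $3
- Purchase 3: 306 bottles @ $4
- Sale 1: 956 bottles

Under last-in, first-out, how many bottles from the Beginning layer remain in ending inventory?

Sale 1 (956) [LIFO — newest first]: 306 @ $4 + 387 @ $3 + 256 @ $6 + 7 @ $7 = $3,970
Ending inventory: 271 @ $7 = $1,897

271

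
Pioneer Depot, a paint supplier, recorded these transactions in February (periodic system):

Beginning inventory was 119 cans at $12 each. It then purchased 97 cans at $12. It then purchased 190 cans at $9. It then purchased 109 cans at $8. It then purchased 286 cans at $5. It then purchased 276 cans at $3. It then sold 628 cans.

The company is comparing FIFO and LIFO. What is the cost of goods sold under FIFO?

COGS = $5,739

FIFO COGS: 119 @ $12 + 97 @ $12 + 190 @ $9 + 109 @ $8 + 113 @ $5 = $5,739
LIFO COGS: 276 @ $3 + 286 @ $5 + 66 @ $8 = $2,786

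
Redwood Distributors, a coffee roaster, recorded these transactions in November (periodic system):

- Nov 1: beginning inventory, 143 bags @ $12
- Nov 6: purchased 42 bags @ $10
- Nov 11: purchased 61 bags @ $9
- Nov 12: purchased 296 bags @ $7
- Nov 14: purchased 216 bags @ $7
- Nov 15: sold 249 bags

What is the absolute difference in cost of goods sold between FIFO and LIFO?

FIFO COGS: 143 @ $12 + 42 @ $10 + 61 @ $9 + 3 @ $7 = $2,706
LIFO COGS: 216 @ $7 + 33 @ $7 = $1,743
Difference = |$2,706 − $1,743| = $963

$963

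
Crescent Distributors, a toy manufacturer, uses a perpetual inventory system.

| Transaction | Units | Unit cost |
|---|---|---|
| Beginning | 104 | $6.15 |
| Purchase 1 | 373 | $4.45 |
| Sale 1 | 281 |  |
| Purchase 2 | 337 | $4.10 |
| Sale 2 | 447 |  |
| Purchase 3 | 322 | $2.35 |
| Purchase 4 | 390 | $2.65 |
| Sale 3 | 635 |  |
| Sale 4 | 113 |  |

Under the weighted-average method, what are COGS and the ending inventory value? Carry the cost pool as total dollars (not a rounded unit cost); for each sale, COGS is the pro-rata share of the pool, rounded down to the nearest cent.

After Beginning: 104 on hand, pool $639.60 (≈ $6.1500 each)
After Purchase 1: 477 on hand, pool $2,299.45 (≈ $4.8206 each)
Sale 1, sell 281: 281/477 × $2,299.45 → $1,354.60
After Purchase 2: 533 on hand, pool $2,326.55 (≈ $4.3650 each)
Sale 2, sell 447: 447/533 × $2,326.55 → $1,951.15
After Purchase 3: 408 on hand, pool $1,132.10 (≈ $2.7748 each)
After Purchase 4: 798 on hand, pool $2,165.60 (≈ $2.7138 each)
Sale 3, sell 635: 635/798 × $2,165.60 → $1,723.25
Sale 4, sell 113: 113/163 × $442.35 → $306.65
Total COGS = $1,354.60 + $1,951.15 + $1,723.25 + $306.65 = $5,335.65
Ending inventory (cost pool remaining) = $135.70

COGS = $5,335.65; ending inventory = $135.70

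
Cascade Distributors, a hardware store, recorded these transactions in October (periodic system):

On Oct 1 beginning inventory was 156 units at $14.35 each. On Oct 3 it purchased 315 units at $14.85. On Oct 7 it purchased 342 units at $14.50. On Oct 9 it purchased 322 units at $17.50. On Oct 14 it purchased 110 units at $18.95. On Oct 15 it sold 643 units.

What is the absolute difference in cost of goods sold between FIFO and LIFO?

$1,368.65

FIFO COGS: 156 @ $14.35 + 315 @ $14.85 + 172 @ $14.50 = $9,410.35
LIFO COGS: 110 @ $18.95 + 322 @ $17.50 + 211 @ $14.50 = $10,779.00
Difference = |$9,410.35 − $10,779.00| = $1,368.65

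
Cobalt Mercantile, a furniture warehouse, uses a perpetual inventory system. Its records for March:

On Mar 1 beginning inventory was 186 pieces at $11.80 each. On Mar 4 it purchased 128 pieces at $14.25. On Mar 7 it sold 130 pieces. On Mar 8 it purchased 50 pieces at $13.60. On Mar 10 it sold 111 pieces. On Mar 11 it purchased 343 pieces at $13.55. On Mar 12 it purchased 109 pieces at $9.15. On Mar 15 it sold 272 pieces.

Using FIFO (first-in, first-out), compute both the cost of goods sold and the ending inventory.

COGS = $6,717.75; ending inventory = $3,626.05

Mar 7, 130 sold [FIFO — oldest first]: 130 @ $11.80 = $1,534.00
Mar 10, 111 sold [FIFO — oldest first]: 56 @ $11.80 + 55 @ $14.25 = $1,444.55
Mar 15, 272 sold [FIFO — oldest first]: 73 @ $14.25 + 50 @ $13.60 + 149 @ $13.55 = $3,739.20
Total COGS = $1,534.00 + $1,444.55 + $3,739.20 = $6,717.75
Ending inventory: 194 @ $13.55 + 109 @ $9.15 = $3,626.05
Check: goods available $10,343.80 = COGS $6,717.75 + ending $3,626.05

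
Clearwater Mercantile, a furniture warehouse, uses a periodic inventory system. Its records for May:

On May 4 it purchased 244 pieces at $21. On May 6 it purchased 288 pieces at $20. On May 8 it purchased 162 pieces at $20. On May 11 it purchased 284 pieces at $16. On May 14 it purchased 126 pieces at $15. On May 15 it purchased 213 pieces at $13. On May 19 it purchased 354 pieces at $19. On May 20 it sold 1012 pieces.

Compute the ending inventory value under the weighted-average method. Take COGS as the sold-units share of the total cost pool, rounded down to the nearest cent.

May 20, sell 1012: 1012/1671 × $30,053.00 → $18,200.85
Ending inventory (cost pool remaining) = $11,852.15
Check: goods available $30,053.00 = COGS $18,200.85 + ending $11,852.15

Ending inventory = $11,852.15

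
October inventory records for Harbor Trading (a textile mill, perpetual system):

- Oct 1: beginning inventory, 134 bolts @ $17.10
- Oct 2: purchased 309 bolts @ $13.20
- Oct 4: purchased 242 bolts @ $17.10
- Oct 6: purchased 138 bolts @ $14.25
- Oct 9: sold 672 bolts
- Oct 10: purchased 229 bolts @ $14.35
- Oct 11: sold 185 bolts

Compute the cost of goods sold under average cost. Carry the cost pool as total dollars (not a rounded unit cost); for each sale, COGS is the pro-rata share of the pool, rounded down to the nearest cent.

After Oct 1: 134 on hand, pool $2,291.40 (≈ $17.1000 each)
After Oct 2: 443 on hand, pool $6,370.20 (≈ $14.3797 each)
After Oct 4: 685 on hand, pool $10,508.40 (≈ $15.3407 each)
After Oct 6: 823 on hand, pool $12,474.90 (≈ $15.1578 each)
Oct 9, sell 672: 672/823 × $12,474.90 → $10,186.06
After Oct 10: 380 on hand, pool $5,574.99 (≈ $14.6710 each)
Oct 11, sell 185: 185/380 × $5,574.99 → $2,714.13
Total COGS = $10,186.06 + $2,714.13 = $12,900.19
Ending inventory (cost pool remaining) = $2,860.86

COGS = $12,900.19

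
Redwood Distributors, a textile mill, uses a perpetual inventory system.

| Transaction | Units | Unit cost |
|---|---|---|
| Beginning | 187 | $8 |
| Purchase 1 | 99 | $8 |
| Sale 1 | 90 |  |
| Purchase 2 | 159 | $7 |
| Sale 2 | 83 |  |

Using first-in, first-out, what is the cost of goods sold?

Sale 1 (90) [FIFO — oldest first]: 90 @ $8 = $720
Sale 2 (83) [FIFO — oldest first]: 83 @ $8 = $664
Total COGS = $720 + $664 = $1,384
Ending inventory: 14 @ $8 + 99 @ $8 + 159 @ $7 = $2,017

COGS = $1,384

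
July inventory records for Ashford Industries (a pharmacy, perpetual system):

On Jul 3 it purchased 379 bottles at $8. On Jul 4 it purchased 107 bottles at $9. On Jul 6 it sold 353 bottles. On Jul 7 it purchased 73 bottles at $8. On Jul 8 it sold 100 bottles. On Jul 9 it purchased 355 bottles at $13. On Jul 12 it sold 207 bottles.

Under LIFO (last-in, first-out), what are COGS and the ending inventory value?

Jul 6, 353 sold [LIFO — newest first]: 107 @ $9 + 246 @ $8 = $2,931
Jul 8, 100 sold [LIFO — newest first]: 73 @ $8 + 27 @ $8 = $800
Jul 12, 207 sold [LIFO — newest first]: 207 @ $13 = $2,691
Total COGS = $2,931 + $800 + $2,691 = $6,422
Ending inventory: 106 @ $8 + 148 @ $13 = $2,772
Check: goods available $9,194 = COGS $6,422 + ending $2,772

COGS = $6,422; ending inventory = $2,772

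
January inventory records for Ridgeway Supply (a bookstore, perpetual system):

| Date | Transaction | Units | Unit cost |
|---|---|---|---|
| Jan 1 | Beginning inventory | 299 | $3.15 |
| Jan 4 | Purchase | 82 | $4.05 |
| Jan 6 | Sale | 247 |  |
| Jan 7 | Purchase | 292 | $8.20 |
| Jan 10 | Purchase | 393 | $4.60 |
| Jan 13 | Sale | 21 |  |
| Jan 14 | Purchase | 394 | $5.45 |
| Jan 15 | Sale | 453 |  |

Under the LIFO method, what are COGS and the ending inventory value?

Jan 6, 247 sold [LIFO — newest first]: 82 @ $4.05 + 165 @ $3.15 = $851.85
Jan 13, 21 sold [LIFO — newest first]: 21 @ $4.60 = $96.60
Jan 15, 453 sold [LIFO — newest first]: 394 @ $5.45 + 59 @ $4.60 = $2,418.70
Total COGS = $851.85 + $96.60 + $2,418.70 = $3,367.15
Ending inventory: 134 @ $3.15 + 292 @ $8.20 + 313 @ $4.60 = $4,256.30

COGS = $3,367.15; ending inventory = $4,256.30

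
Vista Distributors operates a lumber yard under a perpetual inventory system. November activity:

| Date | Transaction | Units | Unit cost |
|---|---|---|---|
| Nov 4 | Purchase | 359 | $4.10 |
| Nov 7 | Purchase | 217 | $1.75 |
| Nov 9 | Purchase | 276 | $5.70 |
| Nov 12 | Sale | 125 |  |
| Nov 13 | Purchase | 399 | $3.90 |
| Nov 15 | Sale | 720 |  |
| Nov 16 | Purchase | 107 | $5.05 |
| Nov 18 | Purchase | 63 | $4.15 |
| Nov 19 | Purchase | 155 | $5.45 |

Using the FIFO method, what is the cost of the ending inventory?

Ending inventory = $3,242.55

Nov 12, 125 sold [FIFO — oldest first]: 125 @ $4.10 = $512.50
Nov 15, 720 sold [FIFO — oldest first]: 234 @ $4.10 + 217 @ $1.75 + 269 @ $5.70 = $2,872.45
Total COGS = $512.50 + $2,872.45 = $3,384.95
Ending inventory: 7 @ $5.70 + 399 @ $3.90 + 107 @ $5.05 + 63 @ $4.15 + 155 @ $5.45 = $3,242.55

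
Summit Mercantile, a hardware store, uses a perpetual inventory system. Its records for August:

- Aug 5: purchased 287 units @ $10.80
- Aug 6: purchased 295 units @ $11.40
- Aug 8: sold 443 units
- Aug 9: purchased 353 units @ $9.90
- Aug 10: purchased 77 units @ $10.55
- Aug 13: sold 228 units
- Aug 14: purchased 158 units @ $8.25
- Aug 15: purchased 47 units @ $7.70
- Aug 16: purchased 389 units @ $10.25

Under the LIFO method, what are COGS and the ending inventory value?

Aug 8, 443 sold [LIFO — newest first]: 295 @ $11.40 + 148 @ $10.80 = $4,961.40
Aug 13, 228 sold [LIFO — newest first]: 77 @ $10.55 + 151 @ $9.90 = $2,307.25
Total COGS = $4,961.40 + $2,307.25 = $7,268.65
Ending inventory: 139 @ $10.80 + 202 @ $9.90 + 158 @ $8.25 + 47 @ $7.70 + 389 @ $10.25 = $9,153.65

COGS = $7,268.65; ending inventory = $9,153.65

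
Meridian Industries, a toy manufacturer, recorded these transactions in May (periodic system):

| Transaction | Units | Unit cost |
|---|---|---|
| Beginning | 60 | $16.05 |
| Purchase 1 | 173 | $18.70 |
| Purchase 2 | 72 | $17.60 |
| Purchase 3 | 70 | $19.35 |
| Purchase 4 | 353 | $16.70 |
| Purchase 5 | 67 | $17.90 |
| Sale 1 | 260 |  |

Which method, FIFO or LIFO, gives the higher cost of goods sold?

FIFO

FIFO COGS: 60 @ $16.05 + 173 @ $18.70 + 27 @ $17.60 = $4,673.30
LIFO COGS: 67 @ $17.90 + 193 @ $16.70 = $4,422.40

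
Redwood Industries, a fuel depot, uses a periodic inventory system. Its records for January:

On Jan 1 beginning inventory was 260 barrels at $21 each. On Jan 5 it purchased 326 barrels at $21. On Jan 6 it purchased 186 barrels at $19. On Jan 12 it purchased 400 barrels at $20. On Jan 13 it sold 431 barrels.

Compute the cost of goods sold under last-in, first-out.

Jan 13, 431 sold [LIFO — newest first]: 400 @ $20 + 31 @ $19 = $8,589
Ending inventory: 260 @ $21 + 326 @ $21 + 155 @ $19 = $15,251
Check: goods available $23,840 = COGS $8,589 + ending $15,251

COGS = $8,589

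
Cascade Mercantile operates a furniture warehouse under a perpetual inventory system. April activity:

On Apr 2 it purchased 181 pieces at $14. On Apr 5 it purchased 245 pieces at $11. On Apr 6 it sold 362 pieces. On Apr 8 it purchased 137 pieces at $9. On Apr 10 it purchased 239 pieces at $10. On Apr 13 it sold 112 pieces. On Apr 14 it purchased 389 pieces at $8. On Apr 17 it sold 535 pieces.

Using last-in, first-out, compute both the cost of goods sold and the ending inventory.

COGS = $10,006; ending inventory = $1,958

Apr 6, 362 sold [LIFO — newest first]: 245 @ $11 + 117 @ $14 = $4,333
Apr 13, 112 sold [LIFO — newest first]: 112 @ $10 = $1,120
Apr 17, 535 sold [LIFO — newest first]: 389 @ $8 + 127 @ $10 + 19 @ $9 = $4,553
Total COGS = $4,333 + $1,120 + $4,553 = $10,006
Ending inventory: 64 @ $14 + 118 @ $9 = $1,958
Check: goods available $11,964 = COGS $10,006 + ending $1,958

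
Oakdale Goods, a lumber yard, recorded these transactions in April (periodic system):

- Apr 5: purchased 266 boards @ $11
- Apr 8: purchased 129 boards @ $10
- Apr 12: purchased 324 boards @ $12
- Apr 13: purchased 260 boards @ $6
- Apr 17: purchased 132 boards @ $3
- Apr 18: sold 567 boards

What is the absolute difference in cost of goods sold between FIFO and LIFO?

FIFO COGS: 266 @ $11 + 129 @ $10 + 172 @ $12 = $6,280
LIFO COGS: 132 @ $3 + 260 @ $6 + 175 @ $12 = $4,056
Difference = |$6,280 − $4,056| = $2,224

$2,224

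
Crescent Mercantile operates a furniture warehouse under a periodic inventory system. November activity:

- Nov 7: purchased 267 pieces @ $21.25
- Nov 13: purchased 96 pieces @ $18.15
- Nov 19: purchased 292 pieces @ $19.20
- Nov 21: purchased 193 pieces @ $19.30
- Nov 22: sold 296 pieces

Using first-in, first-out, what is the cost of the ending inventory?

Nov 22, 296 sold [FIFO — oldest first]: 267 @ $21.25 + 29 @ $18.15 = $6,200.10
Ending inventory: 67 @ $18.15 + 292 @ $19.20 + 193 @ $19.30 = $10,547.35

Ending inventory = $10,547.35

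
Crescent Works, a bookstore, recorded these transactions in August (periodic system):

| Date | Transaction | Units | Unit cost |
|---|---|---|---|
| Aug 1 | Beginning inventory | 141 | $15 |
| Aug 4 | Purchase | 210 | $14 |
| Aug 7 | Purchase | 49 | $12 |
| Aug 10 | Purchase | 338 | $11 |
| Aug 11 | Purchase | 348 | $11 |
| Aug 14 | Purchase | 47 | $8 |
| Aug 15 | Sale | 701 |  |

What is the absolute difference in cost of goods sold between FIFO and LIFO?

FIFO COGS: 141 @ $15 + 210 @ $14 + 49 @ $12 + 301 @ $11 = $8,954
LIFO COGS: 47 @ $8 + 348 @ $11 + 306 @ $11 = $7,570
Difference = |$8,954 − $7,570| = $1,384

$1,384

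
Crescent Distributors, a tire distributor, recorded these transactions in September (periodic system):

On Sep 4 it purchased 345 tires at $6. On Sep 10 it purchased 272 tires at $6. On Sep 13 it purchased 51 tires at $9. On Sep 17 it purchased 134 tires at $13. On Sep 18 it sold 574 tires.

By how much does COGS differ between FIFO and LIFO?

$1,091

FIFO COGS: 345 @ $6 + 229 @ $6 = $3,444
LIFO COGS: 134 @ $13 + 51 @ $9 + 272 @ $6 + 117 @ $6 = $4,535
Difference = |$3,444 − $4,535| = $1,091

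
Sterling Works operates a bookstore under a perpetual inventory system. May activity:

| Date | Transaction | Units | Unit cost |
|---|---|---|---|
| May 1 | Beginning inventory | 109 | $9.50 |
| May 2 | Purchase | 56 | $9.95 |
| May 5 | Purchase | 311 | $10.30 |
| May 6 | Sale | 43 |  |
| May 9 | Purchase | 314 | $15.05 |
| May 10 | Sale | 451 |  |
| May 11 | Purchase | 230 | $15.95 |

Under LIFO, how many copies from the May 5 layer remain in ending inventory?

May 6, 43 sold [LIFO — newest first]: 43 @ $10.30 = $442.90
May 10, 451 sold [LIFO — newest first]: 314 @ $15.05 + 137 @ $10.30 = $6,136.80
Total COGS = $442.90 + $6,136.80 = $6,579.70
Ending inventory: 109 @ $9.50 + 56 @ $9.95 + 131 @ $10.30 + 230 @ $15.95 = $6,610.50
Check: goods available $13,190.20 = COGS $6,579.70 + ending $6,610.50

131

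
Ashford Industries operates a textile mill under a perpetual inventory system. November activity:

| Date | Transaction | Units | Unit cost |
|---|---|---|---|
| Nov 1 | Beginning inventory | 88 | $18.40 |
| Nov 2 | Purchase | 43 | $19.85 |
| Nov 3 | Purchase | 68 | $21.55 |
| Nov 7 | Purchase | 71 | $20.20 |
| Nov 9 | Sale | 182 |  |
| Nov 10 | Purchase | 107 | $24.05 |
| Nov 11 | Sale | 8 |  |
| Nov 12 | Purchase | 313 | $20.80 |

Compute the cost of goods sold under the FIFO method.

Nov 9, 182 sold [FIFO — oldest first]: 88 @ $18.40 + 43 @ $19.85 + 51 @ $21.55 = $3,571.80
Nov 11, 8 sold [FIFO — oldest first]: 8 @ $21.55 = $172.40
Total COGS = $3,571.80 + $172.40 = $3,744.20
Ending inventory: 9 @ $21.55 + 71 @ $20.20 + 107 @ $24.05 + 313 @ $20.80 = $10,711.90
Check: goods available $14,456.10 = COGS $3,744.20 + ending $10,711.90

COGS = $3,744.20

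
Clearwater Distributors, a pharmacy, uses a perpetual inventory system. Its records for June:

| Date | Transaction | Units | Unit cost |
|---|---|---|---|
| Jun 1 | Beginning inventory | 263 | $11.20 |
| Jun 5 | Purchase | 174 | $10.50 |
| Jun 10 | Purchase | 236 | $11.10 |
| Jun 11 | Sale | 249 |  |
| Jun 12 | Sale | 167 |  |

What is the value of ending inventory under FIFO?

Ending inventory = $2,840.10

Jun 11, 249 sold [FIFO — oldest first]: 249 @ $11.20 = $2,788.80
Jun 12, 167 sold [FIFO — oldest first]: 14 @ $11.20 + 153 @ $10.50 = $1,763.30
Total COGS = $2,788.80 + $1,763.30 = $4,552.10
Ending inventory: 21 @ $10.50 + 236 @ $11.10 = $2,840.10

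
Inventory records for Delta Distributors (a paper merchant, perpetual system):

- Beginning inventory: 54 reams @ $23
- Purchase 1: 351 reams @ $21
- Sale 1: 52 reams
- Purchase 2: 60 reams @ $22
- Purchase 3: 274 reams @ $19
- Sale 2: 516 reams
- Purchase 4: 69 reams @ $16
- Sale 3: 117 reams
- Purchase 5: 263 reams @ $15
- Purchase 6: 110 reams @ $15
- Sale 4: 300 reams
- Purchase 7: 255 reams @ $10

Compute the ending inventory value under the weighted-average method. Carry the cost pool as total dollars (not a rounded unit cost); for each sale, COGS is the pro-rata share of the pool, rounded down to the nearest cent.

After Beginning: 54 on hand, pool $1,242.00 (≈ $23.0000 each)
After Purchase 1: 405 on hand, pool $8,613.00 (≈ $21.2667 each)
Sale 1, sell 52: 52/405 × $8,613.00 → $1,105.86
After Purchase 2: 413 on hand, pool $8,827.14 (≈ $21.3732 each)
After Purchase 3: 687 on hand, pool $14,033.14 (≈ $20.4267 each)
Sale 2, sell 516: 516/687 × $14,033.14 → $10,540.17
After Purchase 4: 240 on hand, pool $4,596.97 (≈ $19.1540 each)
Sale 3, sell 117: 117/240 × $4,596.97 → $2,241.02
After Purchase 5: 386 on hand, pool $6,300.95 (≈ $16.3237 each)
After Purchase 6: 496 on hand, pool $7,950.95 (≈ $16.0301 each)
Sale 4, sell 300: 300/496 × $7,950.95 → $4,809.04
After Purchase 7: 451 on hand, pool $5,691.91 (≈ $12.6206 each)
Total COGS = $1,105.86 + $10,540.17 + $2,241.02 + $4,809.04 = $18,696.09
Ending inventory (cost pool remaining) = $5,691.91
Check: goods available $24,388.00 = COGS $18,696.09 + ending $5,691.91

Ending inventory = $5,691.91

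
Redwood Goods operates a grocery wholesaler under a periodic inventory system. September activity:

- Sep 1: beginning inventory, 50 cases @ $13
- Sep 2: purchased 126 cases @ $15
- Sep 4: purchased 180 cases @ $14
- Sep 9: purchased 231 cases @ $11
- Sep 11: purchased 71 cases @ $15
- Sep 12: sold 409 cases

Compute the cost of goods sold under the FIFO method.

COGS = $5,643

Sep 12, 409 sold [FIFO — oldest first]: 50 @ $13 + 126 @ $15 + 180 @ $14 + 53 @ $11 = $5,643
Ending inventory: 178 @ $11 + 71 @ $15 = $3,023
Check: goods available $8,666 = COGS $5,643 + ending $3,023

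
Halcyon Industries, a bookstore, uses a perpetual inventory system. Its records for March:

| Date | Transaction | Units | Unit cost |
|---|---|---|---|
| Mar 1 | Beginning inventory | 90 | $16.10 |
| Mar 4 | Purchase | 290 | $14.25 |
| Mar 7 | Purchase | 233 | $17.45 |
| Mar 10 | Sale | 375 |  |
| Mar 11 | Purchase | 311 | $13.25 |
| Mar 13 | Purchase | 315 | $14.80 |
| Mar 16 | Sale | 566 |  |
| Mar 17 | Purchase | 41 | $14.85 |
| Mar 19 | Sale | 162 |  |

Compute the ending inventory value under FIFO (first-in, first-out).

Mar 10, 375 sold [FIFO — oldest first]: 90 @ $16.10 + 285 @ $14.25 = $5,510.25
Mar 16, 566 sold [FIFO — oldest first]: 5 @ $14.25 + 233 @ $17.45 + 311 @ $13.25 + 17 @ $14.80 = $8,509.45
Mar 19, 162 sold [FIFO — oldest first]: 162 @ $14.80 = $2,397.60
Total COGS = $5,510.25 + $8,509.45 + $2,397.60 = $16,417.30
Ending inventory: 136 @ $14.80 + 41 @ $14.85 = $2,621.65
Check: goods available $19,038.95 = COGS $16,417.30 + ending $2,621.65

Ending inventory = $2,621.65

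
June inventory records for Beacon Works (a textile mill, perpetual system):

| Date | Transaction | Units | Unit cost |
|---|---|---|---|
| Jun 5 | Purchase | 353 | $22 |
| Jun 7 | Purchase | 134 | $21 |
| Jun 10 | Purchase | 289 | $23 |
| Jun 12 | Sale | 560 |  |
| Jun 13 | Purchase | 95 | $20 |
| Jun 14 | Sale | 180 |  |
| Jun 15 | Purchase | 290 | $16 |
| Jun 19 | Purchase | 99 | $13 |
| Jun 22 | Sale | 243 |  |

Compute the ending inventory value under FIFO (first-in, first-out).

Ending inventory = $4,135

Jun 12, 560 sold [FIFO — oldest first]: 353 @ $22 + 134 @ $21 + 73 @ $23 = $12,259
Jun 14, 180 sold [FIFO — oldest first]: 180 @ $23 = $4,140
Jun 22, 243 sold [FIFO — oldest first]: 36 @ $23 + 95 @ $20 + 112 @ $16 = $4,520
Total COGS = $12,259 + $4,140 + $4,520 = $20,919
Ending inventory: 178 @ $16 + 99 @ $13 = $4,135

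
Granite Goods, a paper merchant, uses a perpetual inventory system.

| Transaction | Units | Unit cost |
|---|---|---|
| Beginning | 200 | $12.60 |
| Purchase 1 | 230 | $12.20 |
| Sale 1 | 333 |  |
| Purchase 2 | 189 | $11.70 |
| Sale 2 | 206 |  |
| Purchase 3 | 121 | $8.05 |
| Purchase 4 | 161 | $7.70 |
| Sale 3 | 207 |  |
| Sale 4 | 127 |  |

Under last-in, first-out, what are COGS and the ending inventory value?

Sale 1 (333) [LIFO — newest first]: 230 @ $12.20 + 103 @ $12.60 = $4,103.80
Sale 2 (206) [LIFO — newest first]: 189 @ $11.70 + 17 @ $12.60 = $2,425.50
Sale 3 (207) [LIFO — newest first]: 161 @ $7.70 + 46 @ $8.05 = $1,610.00
Sale 4 (127) [LIFO — newest first]: 75 @ $8.05 + 52 @ $12.60 = $1,258.95
Total COGS = $4,103.80 + $2,425.50 + $1,610.00 + $1,258.95 = $9,398.25
Ending inventory: 28 @ $12.60 = $352.80

COGS = $9,398.25; ending inventory = $352.80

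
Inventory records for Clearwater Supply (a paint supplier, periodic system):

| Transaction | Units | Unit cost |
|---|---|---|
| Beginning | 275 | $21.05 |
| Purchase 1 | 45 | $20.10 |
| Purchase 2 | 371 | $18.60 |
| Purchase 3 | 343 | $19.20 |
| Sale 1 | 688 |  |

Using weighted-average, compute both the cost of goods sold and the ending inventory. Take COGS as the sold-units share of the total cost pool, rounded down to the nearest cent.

COGS = $13,426.94; ending inventory = $6,752.51

Sale 1, sell 688: 688/1034 × $20,179.45 → $13,426.94
Ending inventory (cost pool remaining) = $6,752.51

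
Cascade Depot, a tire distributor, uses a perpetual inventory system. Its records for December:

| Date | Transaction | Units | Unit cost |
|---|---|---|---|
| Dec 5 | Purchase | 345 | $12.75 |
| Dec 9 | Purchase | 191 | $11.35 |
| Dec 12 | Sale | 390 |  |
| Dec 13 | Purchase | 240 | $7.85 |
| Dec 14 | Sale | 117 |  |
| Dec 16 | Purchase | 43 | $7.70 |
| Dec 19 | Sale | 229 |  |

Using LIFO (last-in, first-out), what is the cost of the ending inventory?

Dec 12, 390 sold [LIFO — newest first]: 191 @ $11.35 + 199 @ $12.75 = $4,705.10
Dec 14, 117 sold [LIFO — newest first]: 117 @ $7.85 = $918.45
Dec 19, 229 sold [LIFO — newest first]: 43 @ $7.70 + 123 @ $7.85 + 63 @ $12.75 = $2,099.90
Total COGS = $4,705.10 + $918.45 + $2,099.90 = $7,723.45
Ending inventory: 83 @ $12.75 = $1,058.25
Check: goods available $8,781.70 = COGS $7,723.45 + ending $1,058.25

Ending inventory = $1,058.25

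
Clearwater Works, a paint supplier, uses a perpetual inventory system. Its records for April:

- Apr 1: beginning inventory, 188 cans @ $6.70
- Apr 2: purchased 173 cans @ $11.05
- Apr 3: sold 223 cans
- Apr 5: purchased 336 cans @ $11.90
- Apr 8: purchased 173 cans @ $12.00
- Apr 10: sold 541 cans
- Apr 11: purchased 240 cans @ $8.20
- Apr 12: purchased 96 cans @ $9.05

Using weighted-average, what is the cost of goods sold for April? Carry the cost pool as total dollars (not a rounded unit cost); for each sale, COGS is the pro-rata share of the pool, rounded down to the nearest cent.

After Apr 1: 188 on hand, pool $1,259.60 (≈ $6.7000 each)
After Apr 2: 361 on hand, pool $3,171.25 (≈ $8.7846 each)
Apr 3, sell 223: 223/361 × $3,171.25 → $1,958.97
After Apr 5: 474 on hand, pool $5,210.68 (≈ $10.9930 each)
After Apr 8: 647 on hand, pool $7,286.68 (≈ $11.2623 each)
Apr 10, sell 541: 541/647 × $7,286.68 → $6,092.88
After Apr 11: 346 on hand, pool $3,161.80 (≈ $9.1382 each)
After Apr 12: 442 on hand, pool $4,030.60 (≈ $9.1190 each)
Total COGS = $1,958.97 + $6,092.88 = $8,051.85
Ending inventory (cost pool remaining) = $4,030.60

COGS = $8,051.85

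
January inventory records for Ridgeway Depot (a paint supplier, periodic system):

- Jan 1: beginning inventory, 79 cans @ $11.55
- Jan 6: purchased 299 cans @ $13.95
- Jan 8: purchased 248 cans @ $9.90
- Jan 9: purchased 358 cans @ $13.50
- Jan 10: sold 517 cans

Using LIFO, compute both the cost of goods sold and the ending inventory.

Jan 10, 517 sold [LIFO — newest first]: 358 @ $13.50 + 159 @ $9.90 = $6,407.10
Ending inventory: 79 @ $11.55 + 299 @ $13.95 + 89 @ $9.90 = $5,964.60

COGS = $6,407.10; ending inventory = $5,964.60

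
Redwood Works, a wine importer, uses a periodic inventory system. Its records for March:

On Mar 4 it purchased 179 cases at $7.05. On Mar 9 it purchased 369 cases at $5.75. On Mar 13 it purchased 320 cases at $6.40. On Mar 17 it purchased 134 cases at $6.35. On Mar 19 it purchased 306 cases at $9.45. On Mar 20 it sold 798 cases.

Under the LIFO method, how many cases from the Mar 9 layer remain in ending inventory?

Mar 20, 798 sold [LIFO — newest first]: 306 @ $9.45 + 134 @ $6.35 + 320 @ $6.40 + 38 @ $5.75 = $6,009.10
Ending inventory: 179 @ $7.05 + 331 @ $5.75 = $3,165.20

331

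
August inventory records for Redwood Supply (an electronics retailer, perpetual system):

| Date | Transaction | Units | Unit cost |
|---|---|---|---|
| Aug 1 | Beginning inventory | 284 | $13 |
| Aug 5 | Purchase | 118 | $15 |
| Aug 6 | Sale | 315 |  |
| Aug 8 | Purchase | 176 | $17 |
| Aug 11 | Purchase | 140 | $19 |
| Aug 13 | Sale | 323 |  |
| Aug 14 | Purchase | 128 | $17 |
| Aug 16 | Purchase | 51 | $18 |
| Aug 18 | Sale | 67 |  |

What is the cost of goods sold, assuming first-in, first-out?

COGS = $10,867

Aug 6, 315 sold [FIFO — oldest first]: 284 @ $13 + 31 @ $15 = $4,157
Aug 13, 323 sold [FIFO — oldest first]: 87 @ $15 + 176 @ $17 + 60 @ $19 = $5,437
Aug 18, 67 sold [FIFO — oldest first]: 67 @ $19 = $1,273
Total COGS = $4,157 + $5,437 + $1,273 = $10,867
Ending inventory: 13 @ $19 + 128 @ $17 + 51 @ $18 = $3,341
Check: goods available $14,208 = COGS $10,867 + ending $3,341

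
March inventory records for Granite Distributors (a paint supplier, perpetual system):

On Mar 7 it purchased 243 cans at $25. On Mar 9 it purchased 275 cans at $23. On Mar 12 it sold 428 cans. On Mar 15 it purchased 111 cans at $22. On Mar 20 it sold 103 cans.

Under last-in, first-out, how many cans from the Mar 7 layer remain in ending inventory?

Mar 12, 428 sold [LIFO — newest first]: 275 @ $23 + 153 @ $25 = $10,150
Mar 20, 103 sold [LIFO — newest first]: 103 @ $22 = $2,266
Total COGS = $10,150 + $2,266 = $12,416
Ending inventory: 90 @ $25 + 8 @ $22 = $2,426
Check: goods available $14,842 = COGS $12,416 + ending $2,426

90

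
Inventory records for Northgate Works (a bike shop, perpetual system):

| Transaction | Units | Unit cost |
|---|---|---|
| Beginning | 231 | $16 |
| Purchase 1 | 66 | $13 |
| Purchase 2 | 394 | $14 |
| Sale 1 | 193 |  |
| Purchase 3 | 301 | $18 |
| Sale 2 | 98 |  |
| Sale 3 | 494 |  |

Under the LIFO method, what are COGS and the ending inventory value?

COGS = $12,176; ending inventory = $3,312

Sale 1 (193) [LIFO — newest first]: 193 @ $14 = $2,702
Sale 2 (98) [LIFO — newest first]: 98 @ $18 = $1,764
Sale 3 (494) [LIFO — newest first]: 203 @ $18 + 201 @ $14 + 66 @ $13 + 24 @ $16 = $7,710
Total COGS = $2,702 + $1,764 + $7,710 = $12,176
Ending inventory: 207 @ $16 = $3,312
Check: goods available $15,488 = COGS $12,176 + ending $3,312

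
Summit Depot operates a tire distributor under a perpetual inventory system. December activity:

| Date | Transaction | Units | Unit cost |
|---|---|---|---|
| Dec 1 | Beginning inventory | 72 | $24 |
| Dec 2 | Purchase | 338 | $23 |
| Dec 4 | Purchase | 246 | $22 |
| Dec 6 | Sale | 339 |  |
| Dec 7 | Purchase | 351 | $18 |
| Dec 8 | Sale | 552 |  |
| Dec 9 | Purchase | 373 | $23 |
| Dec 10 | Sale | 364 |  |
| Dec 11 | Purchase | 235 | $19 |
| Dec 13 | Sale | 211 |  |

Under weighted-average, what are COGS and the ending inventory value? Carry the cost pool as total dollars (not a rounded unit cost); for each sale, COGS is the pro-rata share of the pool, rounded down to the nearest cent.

After Dec 1: 72 on hand, pool $1,728.00 (≈ $24.0000 each)
After Dec 2: 410 on hand, pool $9,502.00 (≈ $23.1756 each)
After Dec 4: 656 on hand, pool $14,914.00 (≈ $22.7348 each)
Dec 6, sell 339: 339/656 × $14,914.00 → $7,707.08
After Dec 7: 668 on hand, pool $13,524.92 (≈ $20.2469 each)
Dec 8, sell 552: 552/668 × $13,524.92 → $11,176.28
After Dec 9: 489 on hand, pool $10,927.64 (≈ $22.3469 each)
Dec 10, sell 364: 364/489 × $10,927.64 → $8,134.27
After Dec 11: 360 on hand, pool $7,258.37 (≈ $20.1621 each)
Dec 13, sell 211: 211/360 × $7,258.37 → $4,254.21
Total COGS = $7,707.08 + $11,176.28 + $8,134.27 + $4,254.21 = $31,271.84
Ending inventory (cost pool remaining) = $3,004.16
Check: goods available $34,276.00 = COGS $31,271.84 + ending $3,004.16

COGS = $31,271.84; ending inventory = $3,004.16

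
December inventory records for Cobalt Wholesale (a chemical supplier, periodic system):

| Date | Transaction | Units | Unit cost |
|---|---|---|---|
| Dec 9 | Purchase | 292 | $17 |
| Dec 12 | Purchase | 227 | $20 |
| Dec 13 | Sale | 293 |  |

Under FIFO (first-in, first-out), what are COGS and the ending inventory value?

COGS = $4,984; ending inventory = $4,520

Dec 13, 293 sold [FIFO — oldest first]: 292 @ $17 + 1 @ $20 = $4,984
Ending inventory: 226 @ $20 = $4,520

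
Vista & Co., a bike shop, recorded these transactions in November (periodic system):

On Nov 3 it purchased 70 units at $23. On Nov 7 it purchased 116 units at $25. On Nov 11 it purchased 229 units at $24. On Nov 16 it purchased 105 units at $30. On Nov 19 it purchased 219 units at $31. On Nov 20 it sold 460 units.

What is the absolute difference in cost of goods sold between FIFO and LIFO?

$1,847

FIFO COGS: 70 @ $23 + 116 @ $25 + 229 @ $24 + 45 @ $30 = $11,356
LIFO COGS: 219 @ $31 + 105 @ $30 + 136 @ $24 = $13,203
Difference = |$11,356 − $13,203| = $1,847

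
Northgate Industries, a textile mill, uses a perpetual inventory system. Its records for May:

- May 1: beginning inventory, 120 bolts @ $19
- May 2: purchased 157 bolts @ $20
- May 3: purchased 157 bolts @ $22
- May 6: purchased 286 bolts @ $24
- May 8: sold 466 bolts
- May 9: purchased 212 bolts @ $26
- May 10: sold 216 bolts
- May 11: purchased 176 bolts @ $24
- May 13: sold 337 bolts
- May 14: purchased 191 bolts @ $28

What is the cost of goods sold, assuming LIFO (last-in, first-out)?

COGS = $23,783

May 8, 466 sold [LIFO — newest first]: 286 @ $24 + 157 @ $22 + 23 @ $20 = $10,778
May 10, 216 sold [LIFO — newest first]: 212 @ $26 + 4 @ $20 = $5,592
May 13, 337 sold [LIFO — newest first]: 176 @ $24 + 130 @ $20 + 31 @ $19 = $7,413
Total COGS = $10,778 + $5,592 + $7,413 = $23,783
Ending inventory: 89 @ $19 + 191 @ $28 = $7,039
Check: goods available $30,822 = COGS $23,783 + ending $7,039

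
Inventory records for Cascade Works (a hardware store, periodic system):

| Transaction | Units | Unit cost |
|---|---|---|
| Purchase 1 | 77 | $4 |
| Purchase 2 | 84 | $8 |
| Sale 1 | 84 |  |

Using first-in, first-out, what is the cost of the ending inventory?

Sale 1 (84) [FIFO — oldest first]: 77 @ $4 + 7 @ $8 = $364
Ending inventory: 77 @ $8 = $616
Check: goods available $980 = COGS $364 + ending $616

Ending inventory = $616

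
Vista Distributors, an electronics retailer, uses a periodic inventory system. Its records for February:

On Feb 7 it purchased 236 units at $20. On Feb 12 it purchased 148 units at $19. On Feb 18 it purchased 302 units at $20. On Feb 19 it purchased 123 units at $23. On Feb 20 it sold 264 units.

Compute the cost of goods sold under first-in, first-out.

COGS = $5,252

Feb 20, 264 sold [FIFO — oldest first]: 236 @ $20 + 28 @ $19 = $5,252
Ending inventory: 120 @ $19 + 302 @ $20 + 123 @ $23 = $11,149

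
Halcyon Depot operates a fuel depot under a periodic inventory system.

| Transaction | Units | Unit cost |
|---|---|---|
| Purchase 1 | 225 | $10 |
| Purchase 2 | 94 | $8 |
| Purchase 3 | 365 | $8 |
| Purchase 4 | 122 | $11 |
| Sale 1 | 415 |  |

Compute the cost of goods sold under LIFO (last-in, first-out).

COGS = $3,686

Sale 1 (415) [LIFO — newest first]: 122 @ $11 + 293 @ $8 = $3,686
Ending inventory: 225 @ $10 + 94 @ $8 + 72 @ $8 = $3,578
Check: goods available $7,264 = COGS $3,686 + ending $3,578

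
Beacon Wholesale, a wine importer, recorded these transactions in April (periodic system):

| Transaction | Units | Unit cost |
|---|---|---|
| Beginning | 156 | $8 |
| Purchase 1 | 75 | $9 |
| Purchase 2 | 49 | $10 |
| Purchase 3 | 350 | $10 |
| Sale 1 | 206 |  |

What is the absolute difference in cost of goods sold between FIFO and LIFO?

FIFO COGS: 156 @ $8 + 50 @ $9 = $1,698
LIFO COGS: 206 @ $10 = $2,060
Difference = |$1,698 − $2,060| = $362

$362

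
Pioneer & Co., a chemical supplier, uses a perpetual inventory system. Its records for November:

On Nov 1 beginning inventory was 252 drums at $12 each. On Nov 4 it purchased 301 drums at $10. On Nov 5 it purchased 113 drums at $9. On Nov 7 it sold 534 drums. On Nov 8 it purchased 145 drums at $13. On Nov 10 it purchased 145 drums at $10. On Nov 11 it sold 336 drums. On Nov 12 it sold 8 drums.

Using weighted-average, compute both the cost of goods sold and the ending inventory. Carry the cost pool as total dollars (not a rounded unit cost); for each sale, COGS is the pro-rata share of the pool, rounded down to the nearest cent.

COGS = $9,511.26; ending inventory = $874.74

After Nov 1: 252 on hand, pool $3,024.00 (≈ $12.0000 each)
After Nov 4: 553 on hand, pool $6,034.00 (≈ $10.9114 each)
After Nov 5: 666 on hand, pool $7,051.00 (≈ $10.5871 each)
Nov 7, sell 534: 534/666 × $7,051.00 → $5,653.50
After Nov 8: 277 on hand, pool $3,282.50 (≈ $11.8502 each)
After Nov 10: 422 on hand, pool $4,732.50 (≈ $11.2145 each)
Nov 11, sell 336: 336/422 × $4,732.50 → $3,768.05
Nov 12, sell 8: 8/86 × $964.45 → $89.71
Total COGS = $5,653.50 + $3,768.05 + $89.71 = $9,511.26
Ending inventory (cost pool remaining) = $874.74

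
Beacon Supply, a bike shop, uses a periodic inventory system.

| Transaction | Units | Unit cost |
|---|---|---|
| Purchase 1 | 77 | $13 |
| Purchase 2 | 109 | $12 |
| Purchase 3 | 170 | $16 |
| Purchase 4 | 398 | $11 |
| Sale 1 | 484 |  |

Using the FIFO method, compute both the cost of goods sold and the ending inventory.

COGS = $6,437; ending inventory = $2,970

Sale 1 (484) [FIFO — oldest first]: 77 @ $13 + 109 @ $12 + 170 @ $16 + 128 @ $11 = $6,437
Ending inventory: 270 @ $11 = $2,970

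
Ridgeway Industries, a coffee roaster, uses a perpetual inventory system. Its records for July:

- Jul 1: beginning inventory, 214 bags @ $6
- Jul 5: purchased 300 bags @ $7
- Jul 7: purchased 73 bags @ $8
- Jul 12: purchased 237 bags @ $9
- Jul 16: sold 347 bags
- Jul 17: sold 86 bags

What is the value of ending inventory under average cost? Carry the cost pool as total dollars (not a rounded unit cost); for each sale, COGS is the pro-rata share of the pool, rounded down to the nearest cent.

Ending inventory = $2,895.02

After Jul 1: 214 on hand, pool $1,284.00 (≈ $6.0000 each)
After Jul 5: 514 on hand, pool $3,384.00 (≈ $6.5837 each)
After Jul 7: 587 on hand, pool $3,968.00 (≈ $6.7598 each)
After Jul 12: 824 on hand, pool $6,101.00 (≈ $7.4041 each)
Jul 16, sell 347: 347/824 × $6,101.00 → $2,569.23
Jul 17, sell 86: 86/477 × $3,531.77 → $636.75
Total COGS = $2,569.23 + $636.75 = $3,205.98
Ending inventory (cost pool remaining) = $2,895.02
Check: goods available $6,101.00 = COGS $3,205.98 + ending $2,895.02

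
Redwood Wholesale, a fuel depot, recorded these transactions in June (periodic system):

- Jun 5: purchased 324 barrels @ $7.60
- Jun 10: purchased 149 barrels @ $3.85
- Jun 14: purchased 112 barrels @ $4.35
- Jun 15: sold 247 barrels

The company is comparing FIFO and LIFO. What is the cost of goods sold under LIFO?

FIFO COGS: 247 @ $7.60 = $1,877.20
LIFO COGS: 112 @ $4.35 + 135 @ $3.85 = $1,006.95

COGS = $1,006.95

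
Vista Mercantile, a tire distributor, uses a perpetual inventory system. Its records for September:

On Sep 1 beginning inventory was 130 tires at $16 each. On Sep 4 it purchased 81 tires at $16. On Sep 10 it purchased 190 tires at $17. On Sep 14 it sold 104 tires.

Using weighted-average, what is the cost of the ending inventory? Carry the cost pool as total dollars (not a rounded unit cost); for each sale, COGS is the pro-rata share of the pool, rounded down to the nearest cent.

Ending inventory = $4,892.73

After Sep 1: 130 on hand, pool $2,080.00 (≈ $16.0000 each)
After Sep 4: 211 on hand, pool $3,376.00 (≈ $16.0000 each)
After Sep 10: 401 on hand, pool $6,606.00 (≈ $16.4738 each)
Sep 14, sell 104: 104/401 × $6,606.00 → $1,713.27
Ending inventory (cost pool remaining) = $4,892.73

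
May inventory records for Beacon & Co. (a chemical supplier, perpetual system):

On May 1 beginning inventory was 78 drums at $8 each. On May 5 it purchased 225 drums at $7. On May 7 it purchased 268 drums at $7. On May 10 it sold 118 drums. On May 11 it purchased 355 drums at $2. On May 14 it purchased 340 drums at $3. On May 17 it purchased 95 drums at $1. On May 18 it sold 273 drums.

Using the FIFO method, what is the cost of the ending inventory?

Ending inventory = $3,085

May 10, 118 sold [FIFO — oldest first]: 78 @ $8 + 40 @ $7 = $904
May 18, 273 sold [FIFO — oldest first]: 185 @ $7 + 88 @ $7 = $1,911
Total COGS = $904 + $1,911 = $2,815
Ending inventory: 180 @ $7 + 355 @ $2 + 340 @ $3 + 95 @ $1 = $3,085
Check: goods available $5,900 = COGS $2,815 + ending $3,085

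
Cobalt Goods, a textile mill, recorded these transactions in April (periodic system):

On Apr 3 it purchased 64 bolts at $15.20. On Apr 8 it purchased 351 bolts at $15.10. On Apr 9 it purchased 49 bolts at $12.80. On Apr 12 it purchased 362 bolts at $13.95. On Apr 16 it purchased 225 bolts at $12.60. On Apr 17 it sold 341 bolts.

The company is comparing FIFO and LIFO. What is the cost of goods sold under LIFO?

COGS = $4,453.20

FIFO COGS: 64 @ $15.20 + 277 @ $15.10 = $5,155.50
LIFO COGS: 225 @ $12.60 + 116 @ $13.95 = $4,453.20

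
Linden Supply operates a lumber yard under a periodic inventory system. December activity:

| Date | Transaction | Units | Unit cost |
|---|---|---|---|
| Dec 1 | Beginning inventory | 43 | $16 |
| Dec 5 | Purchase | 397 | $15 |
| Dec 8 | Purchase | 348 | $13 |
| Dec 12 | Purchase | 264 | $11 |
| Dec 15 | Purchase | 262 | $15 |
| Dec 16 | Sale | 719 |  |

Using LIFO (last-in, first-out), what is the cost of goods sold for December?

COGS = $9,343

Dec 16, 719 sold [LIFO — newest first]: 262 @ $15 + 264 @ $11 + 193 @ $13 = $9,343
Ending inventory: 43 @ $16 + 397 @ $15 + 155 @ $13 = $8,658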